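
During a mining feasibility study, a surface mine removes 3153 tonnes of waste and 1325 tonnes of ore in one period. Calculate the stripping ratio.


Stripping ratio = waste tonnage / ore tonnage
= 3153 / 1325
= 2.3796

2.3796


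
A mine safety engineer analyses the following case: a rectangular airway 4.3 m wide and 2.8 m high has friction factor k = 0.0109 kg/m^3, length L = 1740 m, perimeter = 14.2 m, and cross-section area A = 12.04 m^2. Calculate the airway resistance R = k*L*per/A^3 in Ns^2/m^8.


Compute the numerator:
k * L * per = 0.0109 * 1740 * 14.2
= 269.3172
Compute the denominator:
A^3 = 12.04^3 = 1745.337664
Resistance:
R = 269.3172 / 1745.337664
= 0.1543 Ns^2/m^8

0.1543 Ns^2/m^8


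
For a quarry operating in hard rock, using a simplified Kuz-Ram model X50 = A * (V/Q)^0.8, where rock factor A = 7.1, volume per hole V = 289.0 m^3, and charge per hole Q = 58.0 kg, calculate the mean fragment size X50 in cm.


25.6587 cm

Compute V/Q:
V/Q = 289.0 / 58.0 = 4.982758621
Raise to the power 0.8:
(V/Q)^0.8 = 4.982758621^0.8 = 3.613897906
Multiply by A:
X50 = 7.1 * 3.613897906
= 25.6587 cm


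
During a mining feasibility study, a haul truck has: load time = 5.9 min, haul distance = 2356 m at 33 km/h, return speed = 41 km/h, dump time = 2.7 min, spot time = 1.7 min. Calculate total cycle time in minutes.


Convert haul speed to m/min: 33 * 1000/60 = 550 m/min
Haul time = 2356 / 550 = 4.283636364 min
Convert return speed to m/min: 41 * 1000/60 = 683.3333333 m/min
Return time = 2356 / 683.3333333 = 3.447804878 min
Total cycle time:
= 5.9 + 4.283636364 + 2.7 + 3.447804878 + 1.7
= 18.0314 min

18.0314 min


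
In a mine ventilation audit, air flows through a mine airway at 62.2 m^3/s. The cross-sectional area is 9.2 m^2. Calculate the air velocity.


Velocity = flow rate / cross-sectional area
= 62.2 / 9.2
= 6.7609 m/s

6.7609 m/s


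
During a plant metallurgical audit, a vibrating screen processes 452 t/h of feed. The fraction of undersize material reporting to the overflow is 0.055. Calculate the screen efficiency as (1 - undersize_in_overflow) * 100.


Screen efficiency = (1 - fraction of undersize in overflow) * 100
= (1 - 0.055) * 100
= 0.945 * 100
= 94.5%

94.5%


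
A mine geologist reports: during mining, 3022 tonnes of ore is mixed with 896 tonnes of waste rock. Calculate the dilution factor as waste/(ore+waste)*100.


Total material = ore + waste
= 3022 + 896 = 3918 tonnes
Dilution = waste / total * 100
= 896 / 3918 * 100
= 0.2286881062 * 100
= 22.8688%

22.8688%


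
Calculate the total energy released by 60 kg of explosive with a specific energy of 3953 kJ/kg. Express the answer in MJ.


Energy = mass * specific_energy / 1000
= 60 * 3953 / 1000
= 237180 / 1000
= 237.18 MJ

237.18 MJ


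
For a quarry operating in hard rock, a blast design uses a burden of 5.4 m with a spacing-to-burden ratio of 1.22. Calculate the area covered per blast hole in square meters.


35.5752 m^2

First, find the spacing:
Spacing = burden * ratio = 5.4 * 1.22
= 6.588 m
Then, calculate the area:
Area = burden * spacing = 5.4 * 6.588
= 35.5752 m^2


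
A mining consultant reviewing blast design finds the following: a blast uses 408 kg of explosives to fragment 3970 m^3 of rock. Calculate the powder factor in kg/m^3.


0.1028 kg/m^3

Powder factor = explosive mass / rock volume
= 408 / 3970
= 0.1028 kg/m^3


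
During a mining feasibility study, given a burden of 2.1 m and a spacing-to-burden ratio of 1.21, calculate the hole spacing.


2.541 m

Spacing = burden * ratio
= 2.1 * 1.21
= 2.541 m


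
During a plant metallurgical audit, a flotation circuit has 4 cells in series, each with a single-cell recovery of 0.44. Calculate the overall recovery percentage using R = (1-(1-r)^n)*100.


90.1655%

Complement of single-cell recovery:
1 - r = 1 - 0.44 = 0.56
Raise to power n:
(1 - r)^4 = 0.56^4 = 0.09834496
Overall recovery:
R = (1 - 0.09834496) * 100
= 90.1655%


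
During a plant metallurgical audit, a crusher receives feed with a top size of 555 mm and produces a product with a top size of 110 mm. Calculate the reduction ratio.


5.0455

Reduction ratio = feed size / product size
= 555 / 110
= 5.0455


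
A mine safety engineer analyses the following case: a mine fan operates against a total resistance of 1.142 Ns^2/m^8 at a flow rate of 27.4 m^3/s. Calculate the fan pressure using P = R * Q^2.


857.3679 Pa

Compute Q^2:
Q^2 = 27.4^2 = 750.76
Compute pressure:
P = R * Q^2 = 1.142 * 750.76
= 857.3679 Pa


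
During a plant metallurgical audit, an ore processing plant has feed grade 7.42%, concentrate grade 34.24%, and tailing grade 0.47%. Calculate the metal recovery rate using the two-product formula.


94.9694%

Using the two-product formula:
R = 100 * c * (f - t) / (f * (c - t))
Numerator = 100 * 34.24 * (7.42 - 0.47)
= 100 * 34.24 * 6.95
= 23796.8
Denominator = 7.42 * (34.24 - 0.47)
= 7.42 * 33.77
= 250.5734
R = 23796.8 / 250.5734
= 94.9694%


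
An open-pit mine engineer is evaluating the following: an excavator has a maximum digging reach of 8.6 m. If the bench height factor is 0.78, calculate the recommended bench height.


6.708 m

Bench height = reach * factor
= 8.6 * 0.78
= 6.708 m


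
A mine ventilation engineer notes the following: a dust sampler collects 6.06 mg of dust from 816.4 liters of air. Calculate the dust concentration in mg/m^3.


Convert liters to m^3: 1 m^3 = 1000 L
Concentration = mass / volume * 1000
= 6.06 / 816.4 * 1000
= 0.007422831945 * 1000
= 7.4228 mg/m^3

7.4228 mg/m^3


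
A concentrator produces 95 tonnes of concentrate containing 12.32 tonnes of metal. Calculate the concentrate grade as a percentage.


Grade = (metal in concentrate / concentrate mass) * 100
= (12.32 / 95) * 100
= 0.1296842105 * 100
= 12.9684%

12.9684%


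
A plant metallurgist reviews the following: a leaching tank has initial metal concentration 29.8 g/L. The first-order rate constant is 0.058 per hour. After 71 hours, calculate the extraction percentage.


Compute the exponent:
-k * t = -0.058 * 71 = -4.118
Remaining concentration:
C = 29.8 * exp(-4.118)
= 29.8 * 0.01627703598
= 0.4850556722 g/L
Extracted = 29.8 - 0.4850556722 = 29.31494433 g/L
Extraction % = 29.31494433 / 29.8 * 100
= 98.3723%

98.3723%


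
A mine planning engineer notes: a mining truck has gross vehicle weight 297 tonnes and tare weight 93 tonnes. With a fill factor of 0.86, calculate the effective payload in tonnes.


175.44 tonnes

Maximum payload = gross - tare
= 297 - 93 = 204 tonnes
Effective payload = max payload * fill factor
= 204 * 0.86
= 175.44 tonnes


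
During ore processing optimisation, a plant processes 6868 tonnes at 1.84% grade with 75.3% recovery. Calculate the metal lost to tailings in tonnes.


31.2137 tonnes

Total metal in feed:
= 6868 * 1.84 / 100 = 126.3712 tonnes
Metal recovered:
= 126.3712 * 75.3 / 100 = 95.1575136 tonnes
Metal lost to tailings:
= 126.3712 - 95.1575136
= 31.2137 tonnes


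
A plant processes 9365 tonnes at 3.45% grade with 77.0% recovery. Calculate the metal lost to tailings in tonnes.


74.3113 tonnes

Total metal in feed:
= 9365 * 3.45 / 100 = 323.0925 tonnes
Metal recovered:
= 323.0925 * 77.0 / 100 = 248.781225 tonnes
Metal lost to tailings:
= 323.0925 - 248.781225
= 74.3113 tonnes


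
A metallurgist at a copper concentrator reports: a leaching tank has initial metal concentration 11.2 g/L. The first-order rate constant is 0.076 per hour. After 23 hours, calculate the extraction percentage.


Compute the exponent:
-k * t = -0.076 * 23 = -1.748
Remaining concentration:
C = 11.2 * exp(-1.748)
= 11.2 * 0.1741218391
= 1.950164598 g/L
Extracted = 11.2 - 1.950164598 = 9.249835402 g/L
Extraction % = 9.249835402 / 11.2 * 100
= 82.5878%

82.5878%


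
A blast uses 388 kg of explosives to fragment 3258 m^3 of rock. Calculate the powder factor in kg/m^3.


Powder factor = explosive mass / rock volume
= 388 / 3258
= 0.1191 kg/m^3

0.1191 kg/m^3


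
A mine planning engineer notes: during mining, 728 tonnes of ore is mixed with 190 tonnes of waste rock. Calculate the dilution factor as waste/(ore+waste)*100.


Total material = ore + waste
= 728 + 190 = 918 tonnes
Dilution = waste / total * 100
= 190 / 918 * 100
= 0.2069716776 * 100
= 20.6972%

20.6972%


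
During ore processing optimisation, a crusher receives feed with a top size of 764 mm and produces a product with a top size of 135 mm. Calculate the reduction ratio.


Reduction ratio = feed size / product size
= 764 / 135
= 5.6593

5.6593


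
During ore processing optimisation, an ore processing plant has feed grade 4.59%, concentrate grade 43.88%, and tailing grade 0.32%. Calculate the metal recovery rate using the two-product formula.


93.7117%

Using the two-product formula:
R = 100 * c * (f - t) / (f * (c - t))
Numerator = 100 * 43.88 * (4.59 - 0.32)
= 100 * 43.88 * 4.27
= 18736.76
Denominator = 4.59 * (43.88 - 0.32)
= 4.59 * 43.56
= 199.9404
R = 18736.76 / 199.9404
= 93.7117%


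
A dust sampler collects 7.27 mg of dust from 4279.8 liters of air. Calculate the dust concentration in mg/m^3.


Convert liters to m^3: 1 m^3 = 1000 L
Concentration = mass / volume * 1000
= 7.27 / 4279.8 * 1000
= 0.001698677508 * 1000
= 1.6987 mg/m^3

1.6987 mg/m^3


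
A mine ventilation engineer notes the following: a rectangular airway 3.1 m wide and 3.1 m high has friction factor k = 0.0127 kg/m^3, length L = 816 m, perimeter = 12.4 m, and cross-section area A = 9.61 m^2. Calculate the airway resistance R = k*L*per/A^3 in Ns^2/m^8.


0.1448 Ns^2/m^8

Compute the numerator:
k * L * per = 0.0127 * 816 * 12.4
= 128.50368
Compute the denominator:
A^3 = 9.61^3 = 887.503681
Resistance:
R = 128.50368 / 887.503681
= 0.1448 Ns^2/m^8


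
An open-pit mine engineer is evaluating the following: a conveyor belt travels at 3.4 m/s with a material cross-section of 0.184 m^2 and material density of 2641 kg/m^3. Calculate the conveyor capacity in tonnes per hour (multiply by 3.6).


5947.9546 t/h

Volumetric flow = speed * area
= 3.4 * 0.184 = 0.6256 m^3/s
Mass flow = volumetric * density
= 0.6256 * 2641 = 1652.2096 kg/s
Convert to t/h: multiply by 3.6
Capacity = 1652.2096 * 3.6
= 5947.9546 t/h


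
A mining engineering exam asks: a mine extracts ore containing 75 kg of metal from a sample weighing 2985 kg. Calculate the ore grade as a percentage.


2.5126%

Ore grade = (metal mass / ore mass) * 100
= (75 / 2985) * 100
= 0.02512562814 * 100
= 2.5126%


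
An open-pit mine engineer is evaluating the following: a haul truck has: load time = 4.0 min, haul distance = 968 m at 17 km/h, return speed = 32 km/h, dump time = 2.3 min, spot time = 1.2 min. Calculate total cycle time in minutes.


12.7315 min

Convert haul speed to m/min: 17 * 1000/60 = 283.3333333 m/min
Haul time = 968 / 283.3333333 = 3.416470588 min
Convert return speed to m/min: 32 * 1000/60 = 533.3333333 m/min
Return time = 968 / 533.3333333 = 1.815 min
Total cycle time:
= 4.0 + 3.416470588 + 2.3 + 1.815 + 1.2
= 12.7315 min


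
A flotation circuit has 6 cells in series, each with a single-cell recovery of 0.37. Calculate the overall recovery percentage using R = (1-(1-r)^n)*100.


93.7476%

Complement of single-cell recovery:
1 - r = 1 - 0.37 = 0.63
Raise to power n:
(1 - r)^6 = 0.63^6 = 0.06252350221
Overall recovery:
R = (1 - 0.06252350221) * 100
= 93.7476%


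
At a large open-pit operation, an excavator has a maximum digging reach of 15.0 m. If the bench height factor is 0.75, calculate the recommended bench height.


11.25 m

Bench height = reach * factor
= 15.0 * 0.75
= 11.25 m


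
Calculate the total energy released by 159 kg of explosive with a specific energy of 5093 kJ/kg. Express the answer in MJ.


Energy = mass * specific_energy / 1000
= 159 * 5093 / 1000
= 809787 / 1000
= 809.787 MJ

809.787 MJ


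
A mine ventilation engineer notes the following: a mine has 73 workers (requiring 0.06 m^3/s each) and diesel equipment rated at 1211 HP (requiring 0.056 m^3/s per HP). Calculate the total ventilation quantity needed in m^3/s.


Airflow for workers:
Q_people = 73 * 0.06 = 4.38 m^3/s
Airflow for diesel equipment:
Q_diesel = 1211 * 0.056 = 67.816 m^3/s
Total ventilation:
Q_total = 4.38 + 67.816
= 72.196 m^3/s

72.196 m^3/s


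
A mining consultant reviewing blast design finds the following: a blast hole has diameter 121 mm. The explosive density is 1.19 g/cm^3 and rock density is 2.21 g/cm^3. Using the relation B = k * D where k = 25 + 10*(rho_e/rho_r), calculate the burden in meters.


3.6765 m

First, compute k:
rho_e / rho_r = 1.19 / 2.21 = 0.5384615385
k = 25 + 10 * 0.5384615385 = 30.38461538
Then, compute burden:
B = k * D / 1000 = 30.38461538 * 121 / 1000
= 3676.538462 / 1000
= 3.6765 m


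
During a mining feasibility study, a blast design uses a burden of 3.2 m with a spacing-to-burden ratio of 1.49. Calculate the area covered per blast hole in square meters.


First, find the spacing:
Spacing = burden * ratio = 3.2 * 1.49
= 4.768 m
Then, calculate the area:
Area = burden * spacing = 3.2 * 4.768
= 15.2576 m^2

15.2576 m^2


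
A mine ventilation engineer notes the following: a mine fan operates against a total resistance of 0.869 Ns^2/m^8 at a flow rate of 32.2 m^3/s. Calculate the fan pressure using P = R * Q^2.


901.014 Pa

Compute Q^2:
Q^2 = 32.2^2 = 1036.84
Compute pressure:
P = R * Q^2 = 0.869 * 1036.84
= 901.014 Pa


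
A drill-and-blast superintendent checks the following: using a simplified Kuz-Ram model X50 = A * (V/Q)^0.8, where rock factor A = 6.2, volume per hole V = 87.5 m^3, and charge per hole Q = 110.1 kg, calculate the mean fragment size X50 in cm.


Compute V/Q:
V/Q = 87.5 / 110.1 = 0.7947320618
Raise to the power 0.8:
(V/Q)^0.8 = 0.7947320618^0.8 = 0.832102041
Multiply by A:
X50 = 6.2 * 0.832102041
= 5.159 cm

5.159 cm


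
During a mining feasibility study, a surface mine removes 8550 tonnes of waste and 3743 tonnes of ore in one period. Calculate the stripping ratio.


2.2843

Stripping ratio = waste tonnage / ore tonnage
= 8550 / 3743
= 2.2843


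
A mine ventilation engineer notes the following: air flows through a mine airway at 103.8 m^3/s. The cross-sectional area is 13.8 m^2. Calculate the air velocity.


Velocity = flow rate / cross-sectional area
= 103.8 / 13.8
= 7.5217 m/s

7.5217 m/s


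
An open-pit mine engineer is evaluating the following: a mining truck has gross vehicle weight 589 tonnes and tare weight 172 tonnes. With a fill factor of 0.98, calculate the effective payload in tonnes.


408.66 tonnes

Maximum payload = gross - tare
= 589 - 172 = 417 tonnes
Effective payload = max payload * fill factor
= 417 * 0.98
= 408.66 tonnes


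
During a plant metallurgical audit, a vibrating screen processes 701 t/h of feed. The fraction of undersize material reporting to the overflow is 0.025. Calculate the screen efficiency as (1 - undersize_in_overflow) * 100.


97.5%

Screen efficiency = (1 - fraction of undersize in overflow) * 100
= (1 - 0.025) * 100
= 0.975 * 100
= 97.5%


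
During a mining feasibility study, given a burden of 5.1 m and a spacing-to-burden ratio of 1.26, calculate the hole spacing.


6.426 m

Spacing = burden * ratio
= 5.1 * 1.26
= 6.426 m


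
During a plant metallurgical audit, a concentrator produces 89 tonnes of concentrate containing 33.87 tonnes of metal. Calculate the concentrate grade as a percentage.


38.0562%

Grade = (metal in concentrate / concentrate mass) * 100
= (33.87 / 89) * 100
= 0.3805617978 * 100
= 38.0562%


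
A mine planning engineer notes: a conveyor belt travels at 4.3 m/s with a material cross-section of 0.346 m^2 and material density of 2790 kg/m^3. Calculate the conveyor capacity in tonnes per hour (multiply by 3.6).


14943.4632 t/h

Volumetric flow = speed * area
= 4.3 * 0.346 = 1.4878 m^3/s
Mass flow = volumetric * density
= 1.4878 * 2790 = 4150.962 kg/s
Convert to t/h: multiply by 3.6
Capacity = 4150.962 * 3.6
= 14943.4632 t/h


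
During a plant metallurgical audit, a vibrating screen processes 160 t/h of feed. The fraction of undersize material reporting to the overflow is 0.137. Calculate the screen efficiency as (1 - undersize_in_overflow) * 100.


86.3%

Screen efficiency = (1 - fraction of undersize in overflow) * 100
= (1 - 0.137) * 100
= 0.863 * 100
= 86.3%


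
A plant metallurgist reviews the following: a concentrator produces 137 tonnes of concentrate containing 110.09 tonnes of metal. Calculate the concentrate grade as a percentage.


80.3577%

Grade = (metal in concentrate / concentrate mass) * 100
= (110.09 / 137) * 100
= 0.8035766423 * 100
= 80.3577%


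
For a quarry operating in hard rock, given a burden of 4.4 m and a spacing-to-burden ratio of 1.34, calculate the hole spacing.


5.896 m

Spacing = burden * ratio
= 4.4 * 1.34
= 5.896 m


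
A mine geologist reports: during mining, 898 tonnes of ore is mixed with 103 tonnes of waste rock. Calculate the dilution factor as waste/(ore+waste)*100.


Total material = ore + waste
= 898 + 103 = 1001 tonnes
Dilution = waste / total * 100
= 103 / 1001 * 100
= 0.1028971029 * 100
= 10.2897%

10.2897%


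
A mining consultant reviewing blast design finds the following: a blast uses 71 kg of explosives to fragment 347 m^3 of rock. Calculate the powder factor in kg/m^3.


Powder factor = explosive mass / rock volume
= 71 / 347
= 0.2046 kg/m^3

0.2046 kg/m^3


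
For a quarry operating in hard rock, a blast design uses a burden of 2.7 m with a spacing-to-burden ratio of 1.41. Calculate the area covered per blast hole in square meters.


10.2789 m^2

First, find the spacing:
Spacing = burden * ratio = 2.7 * 1.41
= 3.807 m
Then, calculate the area:
Area = burden * spacing = 2.7 * 3.807
= 10.2789 m^2


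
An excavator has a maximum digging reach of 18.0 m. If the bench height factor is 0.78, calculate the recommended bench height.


14.04 m

Bench height = reach * factor
= 18.0 * 0.78
= 14.04 m


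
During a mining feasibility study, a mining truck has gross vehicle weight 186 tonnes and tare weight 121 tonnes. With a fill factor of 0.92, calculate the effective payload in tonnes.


59.8 tonnes

Maximum payload = gross - tare
= 186 - 121 = 65 tonnes
Effective payload = max payload * fill factor
= 65 * 0.92
= 59.8 tonnes


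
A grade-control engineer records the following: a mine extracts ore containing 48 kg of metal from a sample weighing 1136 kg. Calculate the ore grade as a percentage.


4.2254%

Ore grade = (metal mass / ore mass) * 100
= (48 / 1136) * 100
= 0.04225352113 * 100
= 4.2254%


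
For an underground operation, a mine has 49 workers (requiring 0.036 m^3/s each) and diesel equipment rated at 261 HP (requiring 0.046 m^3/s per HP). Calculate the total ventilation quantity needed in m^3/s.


13.77 m^3/s

Airflow for workers:
Q_people = 49 * 0.036 = 1.764 m^3/s
Airflow for diesel equipment:
Q_diesel = 261 * 0.046 = 12.006 m^3/s
Total ventilation:
Q_total = 1.764 + 12.006
= 13.77 m^3/s


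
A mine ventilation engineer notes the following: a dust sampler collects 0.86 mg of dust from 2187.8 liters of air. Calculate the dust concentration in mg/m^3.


0.3931 mg/m^3

Convert liters to m^3: 1 m^3 = 1000 L
Concentration = mass / volume * 1000
= 0.86 / 2187.8 * 1000
= 0.0003930889478 * 1000
= 0.3931 mg/m^3


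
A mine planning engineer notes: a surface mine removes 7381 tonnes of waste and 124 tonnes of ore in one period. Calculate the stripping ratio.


Stripping ratio = waste tonnage / ore tonnage
= 7381 / 124
= 59.5242

59.5242


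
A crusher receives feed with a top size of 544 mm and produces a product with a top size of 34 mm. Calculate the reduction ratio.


Reduction ratio = feed size / product size
= 544 / 34
= 16.0

16.0


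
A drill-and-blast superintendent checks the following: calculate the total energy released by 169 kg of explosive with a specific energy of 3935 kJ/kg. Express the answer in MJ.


665.015 MJ

Energy = mass * specific_energy / 1000
= 169 * 3935 / 1000
= 665015 / 1000
= 665.015 MJ


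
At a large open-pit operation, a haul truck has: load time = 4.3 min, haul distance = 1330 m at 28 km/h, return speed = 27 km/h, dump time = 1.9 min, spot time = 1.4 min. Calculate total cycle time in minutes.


13.4056 min

Convert haul speed to m/min: 28 * 1000/60 = 466.6666667 m/min
Haul time = 1330 / 466.6666667 = 2.85 min
Convert return speed to m/min: 27 * 1000/60 = 450 m/min
Return time = 1330 / 450 = 2.955555556 min
Total cycle time:
= 4.3 + 2.85 + 1.9 + 2.955555556 + 1.4
= 13.4056 min


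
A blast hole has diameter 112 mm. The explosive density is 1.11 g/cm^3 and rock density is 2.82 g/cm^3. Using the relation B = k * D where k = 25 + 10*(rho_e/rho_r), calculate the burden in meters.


First, compute k:
rho_e / rho_r = 1.11 / 2.82 = 0.3936170213
k = 25 + 10 * 0.3936170213 = 28.93617021
Then, compute burden:
B = k * D / 1000 = 28.93617021 * 112 / 1000
= 3240.851064 / 1000
= 3.2409 m

3.2409 m


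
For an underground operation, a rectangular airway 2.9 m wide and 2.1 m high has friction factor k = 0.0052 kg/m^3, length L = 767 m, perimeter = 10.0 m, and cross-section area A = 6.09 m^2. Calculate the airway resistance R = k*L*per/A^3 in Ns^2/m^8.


Compute the numerator:
k * L * per = 0.0052 * 767 * 10.0
= 39.884
Compute the denominator:
A^3 = 6.09^3 = 225.866529
Resistance:
R = 39.884 / 225.866529
= 0.1766 Ns^2/m^8

0.1766 Ns^2/m^8


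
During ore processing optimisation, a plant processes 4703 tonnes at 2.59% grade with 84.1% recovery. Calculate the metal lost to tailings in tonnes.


Total metal in feed:
= 4703 * 2.59 / 100 = 121.8077 tonnes
Metal recovered:
= 121.8077 * 84.1 / 100 = 102.4402757 tonnes
Metal lost to tailings:
= 121.8077 - 102.4402757
= 19.3674 tonnes

19.3674 tonnes


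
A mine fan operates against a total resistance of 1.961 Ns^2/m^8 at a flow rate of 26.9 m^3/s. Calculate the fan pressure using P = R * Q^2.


Compute Q^2:
Q^2 = 26.9^2 = 723.61
Compute pressure:
P = R * Q^2 = 1.961 * 723.61
= 1418.9992 Pa

1418.9992 Pa


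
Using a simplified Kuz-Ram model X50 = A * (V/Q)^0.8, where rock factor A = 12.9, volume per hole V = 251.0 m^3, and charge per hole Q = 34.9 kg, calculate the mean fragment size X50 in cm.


62.5271 cm

Compute V/Q:
V/Q = 251.0 / 34.9 = 7.191977077
Raise to the power 0.8:
(V/Q)^0.8 = 7.191977077^0.8 = 4.847062677
Multiply by A:
X50 = 12.9 * 4.847062677
= 62.5271 cm


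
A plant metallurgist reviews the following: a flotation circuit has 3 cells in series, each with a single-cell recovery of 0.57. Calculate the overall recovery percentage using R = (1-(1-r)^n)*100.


92.0493%

Complement of single-cell recovery:
1 - r = 1 - 0.57 = 0.43
Raise to power n:
(1 - r)^3 = 0.43^3 = 0.079507
Overall recovery:
R = (1 - 0.079507) * 100
= 92.0493%


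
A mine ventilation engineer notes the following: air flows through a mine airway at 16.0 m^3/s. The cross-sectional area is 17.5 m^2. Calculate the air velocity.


Velocity = flow rate / cross-sectional area
= 16.0 / 17.5
= 0.9143 m/s

0.9143 m/s


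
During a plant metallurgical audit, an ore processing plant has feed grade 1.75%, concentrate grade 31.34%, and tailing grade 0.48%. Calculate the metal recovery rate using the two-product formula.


73.7002%

Using the two-product formula:
R = 100 * c * (f - t) / (f * (c - t))
Numerator = 100 * 31.34 * (1.75 - 0.48)
= 100 * 31.34 * 1.27
= 3980.18
Denominator = 1.75 * (31.34 - 0.48)
= 1.75 * 30.86
= 54.005
R = 3980.18 / 54.005
= 73.7002%


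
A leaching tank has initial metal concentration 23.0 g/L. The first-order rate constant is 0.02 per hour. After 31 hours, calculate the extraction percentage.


46.2056%

Compute the exponent:
-k * t = -0.02 * 31 = -0.62
Remaining concentration:
C = 23.0 * exp(-0.62)
= 23.0 * 0.5379444376
= 12.37272206 g/L
Extracted = 23.0 - 12.37272206 = 10.62727794 g/L
Extraction % = 10.62727794 / 23.0 * 100
= 46.2056%


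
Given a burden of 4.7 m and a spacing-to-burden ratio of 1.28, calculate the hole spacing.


Spacing = burden * ratio
= 4.7 * 1.28
= 6.016 m

6.016 m


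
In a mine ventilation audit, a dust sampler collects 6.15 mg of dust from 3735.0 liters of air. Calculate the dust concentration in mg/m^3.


Convert liters to m^3: 1 m^3 = 1000 L
Concentration = mass / volume * 1000
= 6.15 / 3735.0 * 1000
= 0.001646586345 * 1000
= 1.6466 mg/m^3

1.6466 mg/m^3


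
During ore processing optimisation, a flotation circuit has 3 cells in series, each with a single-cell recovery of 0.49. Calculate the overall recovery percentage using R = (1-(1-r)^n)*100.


Complement of single-cell recovery:
1 - r = 1 - 0.49 = 0.51
Raise to power n:
(1 - r)^3 = 0.51^3 = 0.132651
Overall recovery:
R = (1 - 0.132651) * 100
= 86.7349%

86.7349%


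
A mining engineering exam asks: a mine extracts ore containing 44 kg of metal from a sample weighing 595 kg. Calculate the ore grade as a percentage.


7.395%

Ore grade = (metal mass / ore mass) * 100
= (44 / 595) * 100
= 0.07394957983 * 100
= 7.395%


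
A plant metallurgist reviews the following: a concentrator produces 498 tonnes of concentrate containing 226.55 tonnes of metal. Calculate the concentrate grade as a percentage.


45.492%

Grade = (metal in concentrate / concentrate mass) * 100
= (226.55 / 498) * 100
= 0.4549196787 * 100
= 45.492%


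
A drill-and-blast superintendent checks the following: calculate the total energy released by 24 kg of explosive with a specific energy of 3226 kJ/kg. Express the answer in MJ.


Energy = mass * specific_energy / 1000
= 24 * 3226 / 1000
= 77424 / 1000
= 77.424 MJ

77.424 MJ


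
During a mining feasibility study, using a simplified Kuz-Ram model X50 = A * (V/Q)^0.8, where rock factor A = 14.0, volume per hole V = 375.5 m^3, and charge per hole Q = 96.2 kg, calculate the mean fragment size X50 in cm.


Compute V/Q:
V/Q = 375.5 / 96.2 = 3.903326403
Raise to the power 0.8:
(V/Q)^0.8 = 3.903326403^0.8 = 2.972678181
Multiply by A:
X50 = 14.0 * 2.972678181
= 41.6175 cm

41.6175 cm


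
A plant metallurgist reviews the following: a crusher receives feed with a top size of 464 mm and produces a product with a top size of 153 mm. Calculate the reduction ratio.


3.0327

Reduction ratio = feed size / product size
= 464 / 153
= 3.0327


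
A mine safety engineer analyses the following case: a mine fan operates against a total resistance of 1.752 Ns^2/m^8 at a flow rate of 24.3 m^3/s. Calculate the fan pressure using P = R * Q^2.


Compute Q^2:
Q^2 = 24.3^2 = 590.49
Compute pressure:
P = R * Q^2 = 1.752 * 590.49
= 1034.5385 Pa

1034.5385 Pa


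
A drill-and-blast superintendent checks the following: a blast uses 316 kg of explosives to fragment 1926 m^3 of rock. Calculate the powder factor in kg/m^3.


0.1641 kg/m^3

Powder factor = explosive mass / rock volume
= 316 / 1926
= 0.1641 kg/m^3


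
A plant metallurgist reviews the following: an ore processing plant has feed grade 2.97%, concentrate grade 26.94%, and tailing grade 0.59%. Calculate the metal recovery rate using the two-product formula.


81.929%

Using the two-product formula:
R = 100 * c * (f - t) / (f * (c - t))
Numerator = 100 * 26.94 * (2.97 - 0.59)
= 100 * 26.94 * 2.38
= 6411.72
Denominator = 2.97 * (26.94 - 0.59)
= 2.97 * 26.35
= 78.2595
R = 6411.72 / 78.2595
= 81.929%


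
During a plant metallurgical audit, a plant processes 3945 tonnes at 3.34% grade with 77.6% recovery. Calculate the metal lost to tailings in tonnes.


29.5149 tonnes

Total metal in feed:
= 3945 * 3.34 / 100 = 131.763 tonnes
Metal recovered:
= 131.763 * 77.6 / 100 = 102.248088 tonnes
Metal lost to tailings:
= 131.763 - 102.248088
= 29.5149 tonnes


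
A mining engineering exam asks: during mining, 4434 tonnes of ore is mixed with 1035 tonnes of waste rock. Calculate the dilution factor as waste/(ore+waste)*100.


18.9248%

Total material = ore + waste
= 4434 + 1035 = 5469 tonnes
Dilution = waste / total * 100
= 1035 / 5469 * 100
= 0.1892484915 * 100
= 18.9248%


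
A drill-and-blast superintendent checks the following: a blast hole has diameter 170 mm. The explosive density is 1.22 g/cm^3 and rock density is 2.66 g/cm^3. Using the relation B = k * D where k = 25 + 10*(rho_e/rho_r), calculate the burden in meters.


First, compute k:
rho_e / rho_r = 1.22 / 2.66 = 0.4586466165
k = 25 + 10 * 0.4586466165 = 29.58646617
Then, compute burden:
B = k * D / 1000 = 29.58646617 * 170 / 1000
= 5029.699248 / 1000
= 5.0297 m

5.0297 m


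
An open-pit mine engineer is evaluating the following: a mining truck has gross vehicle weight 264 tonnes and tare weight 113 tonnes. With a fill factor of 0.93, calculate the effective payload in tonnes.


Maximum payload = gross - tare
= 264 - 113 = 151 tonnes
Effective payload = max payload * fill factor
= 151 * 0.93
= 140.43 tonnes

140.43 tonnes


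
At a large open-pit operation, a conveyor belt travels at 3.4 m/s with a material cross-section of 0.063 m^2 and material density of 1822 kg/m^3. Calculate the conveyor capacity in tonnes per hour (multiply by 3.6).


1404.9806 t/h

Volumetric flow = speed * area
= 3.4 * 0.063 = 0.2142 m^3/s
Mass flow = volumetric * density
= 0.2142 * 1822 = 390.2724 kg/s
Convert to t/h: multiply by 3.6
Capacity = 390.2724 * 3.6
= 1404.9806 t/h


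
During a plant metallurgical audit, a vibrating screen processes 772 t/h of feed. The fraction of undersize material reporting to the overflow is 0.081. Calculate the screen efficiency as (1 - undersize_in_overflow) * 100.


Screen efficiency = (1 - fraction of undersize in overflow) * 100
= (1 - 0.081) * 100
= 0.919 * 100
= 91.9%

91.9%


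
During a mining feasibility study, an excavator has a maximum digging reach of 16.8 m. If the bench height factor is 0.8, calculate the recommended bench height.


13.44 m

Bench height = reach * factor
= 16.8 * 0.8
= 13.44 m


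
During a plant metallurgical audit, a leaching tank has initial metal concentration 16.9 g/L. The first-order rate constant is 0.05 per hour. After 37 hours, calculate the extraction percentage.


84.2763%

Compute the exponent:
-k * t = -0.05 * 37 = -1.85
Remaining concentration:
C = 16.9 * exp(-1.85)
= 16.9 * 0.1572371663
= 2.657308111 g/L
Extracted = 16.9 - 2.657308111 = 14.24269189 g/L
Extraction % = 14.24269189 / 16.9 * 100
= 84.2763%


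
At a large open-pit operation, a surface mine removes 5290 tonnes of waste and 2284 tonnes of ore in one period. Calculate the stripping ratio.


Stripping ratio = waste tonnage / ore tonnage
= 5290 / 2284
= 2.3161

2.3161


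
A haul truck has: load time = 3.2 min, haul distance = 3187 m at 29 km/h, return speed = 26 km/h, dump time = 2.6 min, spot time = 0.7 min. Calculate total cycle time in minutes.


20.4484 min

Convert haul speed to m/min: 29 * 1000/60 = 483.3333333 m/min
Haul time = 3187 / 483.3333333 = 6.593793103 min
Convert return speed to m/min: 26 * 1000/60 = 433.3333333 m/min
Return time = 3187 / 433.3333333 = 7.354615385 min
Total cycle time:
= 3.2 + 6.593793103 + 2.6 + 7.354615385 + 0.7
= 20.4484 min


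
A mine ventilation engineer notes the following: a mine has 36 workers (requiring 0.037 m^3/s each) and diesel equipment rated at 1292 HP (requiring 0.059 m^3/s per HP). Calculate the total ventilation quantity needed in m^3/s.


77.56 m^3/s

Airflow for workers:
Q_people = 36 * 0.037 = 1.332 m^3/s
Airflow for diesel equipment:
Q_diesel = 1292 * 0.059 = 76.228 m^3/s
Total ventilation:
Q_total = 1.332 + 76.228
= 77.56 m^3/s


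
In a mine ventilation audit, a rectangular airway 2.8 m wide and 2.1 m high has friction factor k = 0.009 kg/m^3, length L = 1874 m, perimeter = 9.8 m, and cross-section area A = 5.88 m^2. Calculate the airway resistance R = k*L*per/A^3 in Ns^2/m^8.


Compute the numerator:
k * L * per = 0.009 * 1874 * 9.8
= 165.2868
Compute the denominator:
A^3 = 5.88^3 = 203.297472
Resistance:
R = 165.2868 / 203.297472
= 0.813 Ns^2/m^8

0.813 Ns^2/m^8


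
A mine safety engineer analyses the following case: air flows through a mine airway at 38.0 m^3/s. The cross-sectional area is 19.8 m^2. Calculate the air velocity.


1.9192 m/s

Velocity = flow rate / cross-sectional area
= 38.0 / 19.8
= 1.9192 m/s


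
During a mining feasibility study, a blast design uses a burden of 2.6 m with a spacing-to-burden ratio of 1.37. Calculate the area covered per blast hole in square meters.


9.2612 m^2

First, find the spacing:
Spacing = burden * ratio = 2.6 * 1.37
= 3.562 m
Then, calculate the area:
Area = burden * spacing = 2.6 * 3.562
= 9.2612 m^2


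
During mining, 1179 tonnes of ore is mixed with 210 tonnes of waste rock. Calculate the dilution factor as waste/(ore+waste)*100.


Total material = ore + waste
= 1179 + 210 = 1389 tonnes
Dilution = waste / total * 100
= 210 / 1389 * 100
= 0.151187905 * 100
= 15.1188%

15.1188%


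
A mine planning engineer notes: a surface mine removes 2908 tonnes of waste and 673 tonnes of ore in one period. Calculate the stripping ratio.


4.321

Stripping ratio = waste tonnage / ore tonnage
= 2908 / 673
= 4.321


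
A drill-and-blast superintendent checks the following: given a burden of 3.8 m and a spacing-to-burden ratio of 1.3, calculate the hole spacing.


4.94 m

Spacing = burden * ratio
= 3.8 * 1.3
= 4.94 m


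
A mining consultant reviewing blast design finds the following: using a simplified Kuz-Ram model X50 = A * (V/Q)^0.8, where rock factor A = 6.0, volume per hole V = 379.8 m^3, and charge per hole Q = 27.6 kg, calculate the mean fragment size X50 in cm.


48.8729 cm

Compute V/Q:
V/Q = 379.8 / 27.6 = 13.76086957
Raise to the power 0.8:
(V/Q)^0.8 = 13.76086957^0.8 = 8.145480394
Multiply by A:
X50 = 6.0 * 8.145480394
= 48.8729 cm


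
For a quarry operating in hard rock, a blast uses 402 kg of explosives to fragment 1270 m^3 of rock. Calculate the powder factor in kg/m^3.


0.3165 kg/m^3

Powder factor = explosive mass / rock volume
= 402 / 1270
= 0.3165 kg/m^3


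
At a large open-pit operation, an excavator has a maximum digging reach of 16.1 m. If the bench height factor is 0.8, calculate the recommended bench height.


Bench height = reach * factor
= 16.1 * 0.8
= 12.88 m

12.88 m


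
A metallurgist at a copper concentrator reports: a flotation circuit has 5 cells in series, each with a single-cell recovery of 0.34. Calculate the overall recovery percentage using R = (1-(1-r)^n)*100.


87.4767%

Complement of single-cell recovery:
1 - r = 1 - 0.34 = 0.66
Raise to power n:
(1 - r)^5 = 0.66^5 = 0.1252332576
Overall recovery:
R = (1 - 0.1252332576) * 100
= 87.4767%


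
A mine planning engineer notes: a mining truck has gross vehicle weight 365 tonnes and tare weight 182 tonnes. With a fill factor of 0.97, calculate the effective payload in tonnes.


177.51 tonnes

Maximum payload = gross - tare
= 365 - 182 = 183 tonnes
Effective payload = max payload * fill factor
= 183 * 0.97
= 177.51 tonnes


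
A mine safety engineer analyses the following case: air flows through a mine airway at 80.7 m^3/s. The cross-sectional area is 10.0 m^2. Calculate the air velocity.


Velocity = flow rate / cross-sectional area
= 80.7 / 10.0
= 8.07 m/s

8.07 m/s


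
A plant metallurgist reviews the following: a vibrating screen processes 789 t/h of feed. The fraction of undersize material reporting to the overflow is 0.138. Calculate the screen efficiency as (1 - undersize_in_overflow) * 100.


Screen efficiency = (1 - fraction of undersize in overflow) * 100
= (1 - 0.138) * 100
= 0.862 * 100
= 86.2%

86.2%


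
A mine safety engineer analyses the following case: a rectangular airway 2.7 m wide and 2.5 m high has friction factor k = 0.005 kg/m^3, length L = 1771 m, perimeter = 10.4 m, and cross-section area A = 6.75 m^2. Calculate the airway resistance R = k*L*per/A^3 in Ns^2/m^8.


Compute the numerator:
k * L * per = 0.005 * 1771 * 10.4
= 92.092
Compute the denominator:
A^3 = 6.75^3 = 307.546875
Resistance:
R = 92.092 / 307.546875
= 0.2994 Ns^2/m^8

0.2994 Ns^2/m^8


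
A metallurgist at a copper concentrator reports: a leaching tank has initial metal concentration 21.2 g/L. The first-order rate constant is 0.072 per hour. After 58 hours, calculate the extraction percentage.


98.464%

Compute the exponent:
-k * t = -0.072 * 58 = -4.176
Remaining concentration:
C = 21.2 * exp(-4.176)
= 21.2 * 0.01535982415
= 0.3256282719 g/L
Extracted = 21.2 - 0.3256282719 = 20.87437173 g/L
Extraction % = 20.87437173 / 21.2 * 100
= 98.464%


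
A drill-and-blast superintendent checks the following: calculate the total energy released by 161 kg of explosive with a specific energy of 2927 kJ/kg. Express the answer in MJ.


471.247 MJ

Energy = mass * specific_energy / 1000
= 161 * 2927 / 1000
= 471247 / 1000
= 471.247 MJ


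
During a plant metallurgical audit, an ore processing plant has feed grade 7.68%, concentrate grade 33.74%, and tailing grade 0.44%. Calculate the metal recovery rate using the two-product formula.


95.5165%

Using the two-product formula:
R = 100 * c * (f - t) / (f * (c - t))
Numerator = 100 * 33.74 * (7.68 - 0.44)
= 100 * 33.74 * 7.24
= 24427.76
Denominator = 7.68 * (33.74 - 0.44)
= 7.68 * 33.3
= 255.744
R = 24427.76 / 255.744
= 95.5165%


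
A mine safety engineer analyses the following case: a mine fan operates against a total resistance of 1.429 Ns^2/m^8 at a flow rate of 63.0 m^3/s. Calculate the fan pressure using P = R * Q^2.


5671.701 Pa

Compute Q^2:
Q^2 = 63.0^2 = 3969.0
Compute pressure:
P = R * Q^2 = 1.429 * 3969.0
= 5671.701 Pa


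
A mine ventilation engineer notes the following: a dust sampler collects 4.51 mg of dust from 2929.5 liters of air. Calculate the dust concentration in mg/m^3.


1.5395 mg/m^3

Convert liters to m^3: 1 m^3 = 1000 L
Concentration = mass / volume * 1000
= 4.51 / 2929.5 * 1000
= 0.001539511862 * 1000
= 1.5395 mg/m^3


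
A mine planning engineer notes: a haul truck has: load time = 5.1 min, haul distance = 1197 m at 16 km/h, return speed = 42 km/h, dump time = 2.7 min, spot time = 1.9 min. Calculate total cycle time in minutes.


Convert haul speed to m/min: 16 * 1000/60 = 266.6666667 m/min
Haul time = 1197 / 266.6666667 = 4.48875 min
Convert return speed to m/min: 42 * 1000/60 = 700 m/min
Return time = 1197 / 700 = 1.71 min
Total cycle time:
= 5.1 + 4.48875 + 2.7 + 1.71 + 1.9
= 15.8988 min

15.8988 min


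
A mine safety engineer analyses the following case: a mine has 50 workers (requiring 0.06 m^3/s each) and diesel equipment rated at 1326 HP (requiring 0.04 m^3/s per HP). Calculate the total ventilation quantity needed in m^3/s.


56.04 m^3/s

Airflow for workers:
Q_people = 50 * 0.06 = 3.0 m^3/s
Airflow for diesel equipment:
Q_diesel = 1326 * 0.04 = 53.04 m^3/s
Total ventilation:
Q_total = 3.0 + 53.04
= 56.04 m^3/s


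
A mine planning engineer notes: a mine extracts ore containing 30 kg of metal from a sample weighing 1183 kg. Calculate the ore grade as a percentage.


2.5359%

Ore grade = (metal mass / ore mass) * 100
= (30 / 1183) * 100
= 0.02535925613 * 100
= 2.5359%


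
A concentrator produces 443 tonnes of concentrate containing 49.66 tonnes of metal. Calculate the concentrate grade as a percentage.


11.2099%

Grade = (metal in concentrate / concentrate mass) * 100
= (49.66 / 443) * 100
= 0.1120993228 * 100
= 11.2099%


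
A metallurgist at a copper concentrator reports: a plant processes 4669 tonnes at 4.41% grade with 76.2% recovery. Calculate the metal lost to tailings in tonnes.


49.0049 tonnes

Total metal in feed:
= 4669 * 4.41 / 100 = 205.9029 tonnes
Metal recovered:
= 205.9029 * 76.2 / 100 = 156.8980098 tonnes
Metal lost to tailings:
= 205.9029 - 156.8980098
= 49.0049 tonnes


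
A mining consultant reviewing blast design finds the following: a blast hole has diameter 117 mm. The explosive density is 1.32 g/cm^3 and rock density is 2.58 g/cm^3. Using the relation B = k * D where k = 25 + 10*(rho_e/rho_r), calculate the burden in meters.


First, compute k:
rho_e / rho_r = 1.32 / 2.58 = 0.511627907
k = 25 + 10 * 0.511627907 = 30.11627907
Then, compute burden:
B = k * D / 1000 = 30.11627907 * 117 / 1000
= 3523.604651 / 1000
= 3.5236 m

3.5236 m
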